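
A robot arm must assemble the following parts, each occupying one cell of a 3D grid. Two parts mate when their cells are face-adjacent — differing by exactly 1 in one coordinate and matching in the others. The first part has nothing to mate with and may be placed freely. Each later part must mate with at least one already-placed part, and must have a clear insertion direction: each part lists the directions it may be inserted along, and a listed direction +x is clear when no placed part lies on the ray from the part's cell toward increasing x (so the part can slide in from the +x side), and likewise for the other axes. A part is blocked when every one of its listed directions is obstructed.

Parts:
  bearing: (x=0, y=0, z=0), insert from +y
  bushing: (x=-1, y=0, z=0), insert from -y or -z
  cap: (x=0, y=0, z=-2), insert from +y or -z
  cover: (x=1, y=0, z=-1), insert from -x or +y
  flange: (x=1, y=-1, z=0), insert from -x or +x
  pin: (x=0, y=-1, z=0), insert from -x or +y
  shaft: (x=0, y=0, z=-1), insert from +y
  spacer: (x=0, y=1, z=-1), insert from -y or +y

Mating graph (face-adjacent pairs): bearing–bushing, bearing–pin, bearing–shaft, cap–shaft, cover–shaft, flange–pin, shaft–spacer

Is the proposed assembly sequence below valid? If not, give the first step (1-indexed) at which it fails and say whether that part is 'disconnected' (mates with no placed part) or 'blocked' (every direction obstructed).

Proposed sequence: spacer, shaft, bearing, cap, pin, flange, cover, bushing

Invalid at step 2 (blocked)

1. spacer@(0, 1, -1) [-y clear] — {spacer}
2. shaft@(0, 0, -1) — +y all obstructed ⇒ blocked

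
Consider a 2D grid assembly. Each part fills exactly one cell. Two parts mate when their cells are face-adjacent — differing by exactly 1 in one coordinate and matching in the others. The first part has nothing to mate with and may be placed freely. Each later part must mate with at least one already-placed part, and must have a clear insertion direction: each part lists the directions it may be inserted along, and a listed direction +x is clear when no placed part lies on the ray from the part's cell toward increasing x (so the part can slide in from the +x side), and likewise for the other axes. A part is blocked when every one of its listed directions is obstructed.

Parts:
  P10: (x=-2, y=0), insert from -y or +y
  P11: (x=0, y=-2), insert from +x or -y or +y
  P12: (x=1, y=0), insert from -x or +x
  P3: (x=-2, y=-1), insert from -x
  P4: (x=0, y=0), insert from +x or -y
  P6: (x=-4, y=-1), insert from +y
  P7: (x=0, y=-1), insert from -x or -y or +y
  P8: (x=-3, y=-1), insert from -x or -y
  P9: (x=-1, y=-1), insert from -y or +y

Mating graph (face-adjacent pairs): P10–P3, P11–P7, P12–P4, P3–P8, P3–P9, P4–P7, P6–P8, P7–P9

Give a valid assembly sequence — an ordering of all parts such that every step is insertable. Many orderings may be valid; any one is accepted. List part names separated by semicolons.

P4; P12; P7; P11; P9; P3; P10; P8; P6

1. P4@(0, 0) [+x clear] — {P4}
2. P12@(1, 0) [+x clear] — {P12, P4}
3. P7@(0, -1) [-x clear] — {P12, P4, P7}
4. P11@(0, -2) [+x clear] — {P11, P12, P4, P7}
5. P9@(-1, -1) [-y clear] — {P11, P12, P4, P7, P9}
6. P3@(-2, -1) [-x clear] — {P11, P12, P3, P4, P7, P9}
7. P10@(-2, 0) [+y clear] — {P10, P11, P12, P3, P4, P7, P9}
8. P8@(-3, -1) [-x clear] — {P10, P11, P12, P3, P4, P7, P8, P9}
9. P6@(-4, -1) [+y clear] — {P10, P11, P12, P3, P4, P6, P7, P8, P9}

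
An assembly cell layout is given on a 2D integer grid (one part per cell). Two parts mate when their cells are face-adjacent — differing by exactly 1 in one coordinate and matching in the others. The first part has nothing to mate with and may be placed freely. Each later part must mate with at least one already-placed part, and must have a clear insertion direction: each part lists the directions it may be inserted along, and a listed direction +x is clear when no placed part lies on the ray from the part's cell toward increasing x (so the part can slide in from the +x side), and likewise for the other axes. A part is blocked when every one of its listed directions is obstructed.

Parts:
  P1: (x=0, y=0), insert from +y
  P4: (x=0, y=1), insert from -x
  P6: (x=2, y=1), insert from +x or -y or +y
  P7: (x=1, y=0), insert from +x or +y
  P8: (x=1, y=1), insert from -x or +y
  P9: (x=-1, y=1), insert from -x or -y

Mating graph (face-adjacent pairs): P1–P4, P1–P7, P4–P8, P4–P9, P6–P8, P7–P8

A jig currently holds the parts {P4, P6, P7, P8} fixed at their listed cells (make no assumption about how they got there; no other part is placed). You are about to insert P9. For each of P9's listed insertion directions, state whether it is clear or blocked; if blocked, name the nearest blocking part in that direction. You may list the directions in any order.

-x: clear; -y: clear

-x: ray from P9(-1, 1) has no placed part ⇒ clear
-y: ray from P9(-1, 1) has no placed part ⇒ clear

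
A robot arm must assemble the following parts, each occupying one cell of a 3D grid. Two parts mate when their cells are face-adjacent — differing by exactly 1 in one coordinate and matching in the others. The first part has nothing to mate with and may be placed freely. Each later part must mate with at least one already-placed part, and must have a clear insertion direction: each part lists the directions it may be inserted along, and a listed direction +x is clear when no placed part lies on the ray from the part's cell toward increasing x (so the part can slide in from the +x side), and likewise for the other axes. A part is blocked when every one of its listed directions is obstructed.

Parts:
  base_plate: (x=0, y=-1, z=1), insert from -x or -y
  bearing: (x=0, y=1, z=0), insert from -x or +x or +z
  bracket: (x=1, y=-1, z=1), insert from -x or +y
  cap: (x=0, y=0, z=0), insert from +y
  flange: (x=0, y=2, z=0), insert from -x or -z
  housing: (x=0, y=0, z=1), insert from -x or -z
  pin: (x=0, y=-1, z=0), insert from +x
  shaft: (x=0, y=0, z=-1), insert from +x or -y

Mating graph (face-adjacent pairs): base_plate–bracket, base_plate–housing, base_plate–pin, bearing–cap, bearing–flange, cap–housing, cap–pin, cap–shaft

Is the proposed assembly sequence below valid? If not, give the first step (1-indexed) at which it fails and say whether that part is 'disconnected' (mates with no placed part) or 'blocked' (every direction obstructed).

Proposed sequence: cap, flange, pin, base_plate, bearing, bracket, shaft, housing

Invalid at step 2 (disconnected)

1. cap@(0, 0, 0) [+y clear] — {cap}
2. flange@(0, 2, 0) — no placed neighbour ⇒ disconnected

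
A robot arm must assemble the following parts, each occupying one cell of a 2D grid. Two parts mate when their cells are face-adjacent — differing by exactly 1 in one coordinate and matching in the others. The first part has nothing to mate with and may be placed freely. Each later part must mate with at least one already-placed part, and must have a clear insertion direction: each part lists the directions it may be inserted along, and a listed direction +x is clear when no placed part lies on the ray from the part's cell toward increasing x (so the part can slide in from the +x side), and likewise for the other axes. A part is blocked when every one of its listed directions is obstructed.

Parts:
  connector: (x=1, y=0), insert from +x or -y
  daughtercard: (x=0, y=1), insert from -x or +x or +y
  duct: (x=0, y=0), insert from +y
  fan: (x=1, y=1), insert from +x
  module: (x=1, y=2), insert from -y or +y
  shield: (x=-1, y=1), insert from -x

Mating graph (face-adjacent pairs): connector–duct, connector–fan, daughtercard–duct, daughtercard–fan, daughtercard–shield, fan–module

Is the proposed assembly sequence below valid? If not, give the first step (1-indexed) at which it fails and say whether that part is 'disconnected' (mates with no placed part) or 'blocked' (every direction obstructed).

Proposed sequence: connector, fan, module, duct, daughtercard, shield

1. connector@(1, 0) [+x clear] — {connector}
2. fan@(1, 1) [+x clear] — {connector, fan}
3. module@(1, 2) [+y clear] — {connector, fan, module}
4. duct@(0, 0) [+y clear] — {connector, duct, fan, module}
5. daughtercard@(0, 1) [-x clear] — {connector, daughtercard, duct, fan, module}
6. shield@(-1, 1) [-x clear] — {connector, daughtercard, duct, fan, module, shield}

Valid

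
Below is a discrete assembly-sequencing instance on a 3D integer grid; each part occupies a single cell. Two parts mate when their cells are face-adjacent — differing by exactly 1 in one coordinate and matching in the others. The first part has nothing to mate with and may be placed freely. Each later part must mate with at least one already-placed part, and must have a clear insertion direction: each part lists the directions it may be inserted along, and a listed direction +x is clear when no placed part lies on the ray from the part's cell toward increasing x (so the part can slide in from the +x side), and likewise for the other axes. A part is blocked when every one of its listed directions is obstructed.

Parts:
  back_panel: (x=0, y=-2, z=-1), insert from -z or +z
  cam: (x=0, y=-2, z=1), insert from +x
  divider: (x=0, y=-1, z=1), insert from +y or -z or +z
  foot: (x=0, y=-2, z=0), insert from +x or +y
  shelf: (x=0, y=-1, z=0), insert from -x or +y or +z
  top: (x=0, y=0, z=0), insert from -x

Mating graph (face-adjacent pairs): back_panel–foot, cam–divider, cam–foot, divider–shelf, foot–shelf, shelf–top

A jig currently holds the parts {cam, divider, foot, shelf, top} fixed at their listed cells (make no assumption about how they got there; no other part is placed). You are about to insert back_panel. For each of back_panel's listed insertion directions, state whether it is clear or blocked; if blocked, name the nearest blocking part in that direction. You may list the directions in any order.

-z: ray from back_panel(0, -2, -1) has no placed part ⇒ clear
+z: nearest on ray is foot@(0, -2, 0) ⇒ blocked

+z: blocked by foot; -z: clear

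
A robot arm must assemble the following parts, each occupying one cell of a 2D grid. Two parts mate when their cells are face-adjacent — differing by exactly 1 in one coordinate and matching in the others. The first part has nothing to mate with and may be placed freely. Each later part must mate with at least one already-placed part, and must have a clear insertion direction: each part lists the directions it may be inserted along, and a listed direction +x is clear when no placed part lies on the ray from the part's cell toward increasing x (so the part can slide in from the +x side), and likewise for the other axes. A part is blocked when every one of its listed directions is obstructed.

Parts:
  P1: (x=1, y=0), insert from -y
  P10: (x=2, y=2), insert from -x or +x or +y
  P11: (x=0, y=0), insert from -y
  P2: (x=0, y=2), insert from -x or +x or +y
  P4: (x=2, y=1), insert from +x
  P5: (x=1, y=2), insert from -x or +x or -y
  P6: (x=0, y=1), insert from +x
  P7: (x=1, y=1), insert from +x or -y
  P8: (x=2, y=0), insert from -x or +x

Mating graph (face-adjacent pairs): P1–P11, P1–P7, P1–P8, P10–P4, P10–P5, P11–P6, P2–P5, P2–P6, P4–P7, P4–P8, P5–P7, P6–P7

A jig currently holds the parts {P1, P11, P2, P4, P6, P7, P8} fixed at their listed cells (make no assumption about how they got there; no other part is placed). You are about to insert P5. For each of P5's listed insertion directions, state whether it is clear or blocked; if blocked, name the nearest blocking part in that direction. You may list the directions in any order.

-x: nearest on ray is P2@(0, 2) ⇒ blocked
+x: ray from P5(1, 2) has no placed part ⇒ clear
-y: nearest on ray is P7@(1, 1) ⇒ blocked

+x: clear; -x: blocked by P2; -y: blocked by P7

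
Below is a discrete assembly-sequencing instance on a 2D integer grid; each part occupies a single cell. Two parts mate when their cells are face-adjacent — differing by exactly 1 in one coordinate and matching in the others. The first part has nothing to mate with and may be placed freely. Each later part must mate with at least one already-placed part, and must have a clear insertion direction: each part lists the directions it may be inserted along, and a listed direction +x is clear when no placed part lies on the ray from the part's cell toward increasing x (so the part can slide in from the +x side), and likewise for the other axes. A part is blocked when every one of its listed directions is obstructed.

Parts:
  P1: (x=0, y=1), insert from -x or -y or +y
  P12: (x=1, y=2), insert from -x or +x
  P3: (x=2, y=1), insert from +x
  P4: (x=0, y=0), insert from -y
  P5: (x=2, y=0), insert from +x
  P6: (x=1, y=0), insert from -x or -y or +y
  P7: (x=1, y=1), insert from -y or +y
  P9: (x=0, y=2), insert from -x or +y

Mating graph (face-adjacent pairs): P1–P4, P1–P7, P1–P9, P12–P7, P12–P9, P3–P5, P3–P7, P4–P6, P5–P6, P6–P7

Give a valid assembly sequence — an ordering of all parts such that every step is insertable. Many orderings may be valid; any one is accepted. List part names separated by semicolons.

1. P3@(2, 1) [+x clear] — {P3}
2. P5@(2, 0) [+x clear] — {P3, P5}
3. P6@(1, 0) [-x clear] — {P3, P5, P6}
4. P4@(0, 0) [-y clear] — {P3, P4, P5, P6}
5. P1@(0, 1) [-x clear] — {P1, P3, P4, P5, P6}
6. P9@(0, 2) [-x clear] — {P1, P3, P4, P5, P6, P9}
7. P7@(1, 1) [+y clear] — {P1, P3, P4, P5, P6, P7, P9}
8. P12@(1, 2) [+x clear] — {P1, P12, P3, P4, P5, P6, P7, P9}

P3; P5; P6; P4; P1; P9; P7; P12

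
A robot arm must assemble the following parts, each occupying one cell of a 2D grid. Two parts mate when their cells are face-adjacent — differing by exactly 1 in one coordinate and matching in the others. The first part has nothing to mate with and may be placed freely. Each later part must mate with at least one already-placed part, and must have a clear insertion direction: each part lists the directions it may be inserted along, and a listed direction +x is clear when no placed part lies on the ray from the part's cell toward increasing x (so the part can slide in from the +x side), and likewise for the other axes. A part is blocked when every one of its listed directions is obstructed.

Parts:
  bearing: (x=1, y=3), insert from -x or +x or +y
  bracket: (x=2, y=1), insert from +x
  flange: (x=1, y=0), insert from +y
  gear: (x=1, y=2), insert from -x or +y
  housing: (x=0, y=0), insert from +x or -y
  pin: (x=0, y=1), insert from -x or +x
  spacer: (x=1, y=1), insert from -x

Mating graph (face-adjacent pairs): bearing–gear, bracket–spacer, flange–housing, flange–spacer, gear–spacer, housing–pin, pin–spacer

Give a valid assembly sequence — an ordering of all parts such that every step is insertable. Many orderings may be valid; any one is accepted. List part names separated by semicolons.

1. flange@(1, 0) [+y clear] — {flange}
2. housing@(0, 0) [-y clear] — {flange, housing}
3. spacer@(1, 1) [-x clear] — {flange, housing, spacer}
4. bracket@(2, 1) [+x clear] — {bracket, flange, housing, spacer}
5. pin@(0, 1) [-x clear] — {bracket, flange, housing, pin, spacer}
6. gear@(1, 2) [-x clear] — {bracket, flange, gear, housing, pin, spacer}
7. bearing@(1, 3) [-x clear] — {bearing, bracket, flange, gear, housing, pin, spacer}

flange; housing; spacer; bracket; pin; gear; bearing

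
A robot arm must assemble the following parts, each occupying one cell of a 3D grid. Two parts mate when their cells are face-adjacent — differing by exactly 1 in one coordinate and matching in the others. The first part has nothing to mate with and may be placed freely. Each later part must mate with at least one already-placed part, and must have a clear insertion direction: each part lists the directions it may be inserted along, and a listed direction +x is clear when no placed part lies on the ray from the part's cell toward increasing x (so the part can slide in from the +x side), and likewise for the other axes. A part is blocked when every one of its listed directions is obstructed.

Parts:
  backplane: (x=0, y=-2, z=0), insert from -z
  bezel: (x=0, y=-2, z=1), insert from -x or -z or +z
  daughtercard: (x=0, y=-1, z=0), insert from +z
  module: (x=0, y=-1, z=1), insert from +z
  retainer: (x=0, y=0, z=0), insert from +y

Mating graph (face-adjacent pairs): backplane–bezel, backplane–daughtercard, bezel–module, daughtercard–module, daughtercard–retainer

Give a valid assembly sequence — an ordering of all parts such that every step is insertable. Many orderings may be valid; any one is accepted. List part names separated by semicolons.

backplane; bezel; daughtercard; module; retainer

1. backplane@(0, -2, 0) [-z clear] — {backplane}
2. bezel@(0, -2, 1) [-x clear] — {backplane, bezel}
3. daughtercard@(0, -1, 0) [+z clear] — {backplane, bezel, daughtercard}
4. module@(0, -1, 1) [+z clear] — {backplane, bezel, daughtercard, module}
5. retainer@(0, 0, 0) [+y clear] — {backplane, bezel, daughtercard, module, retainer}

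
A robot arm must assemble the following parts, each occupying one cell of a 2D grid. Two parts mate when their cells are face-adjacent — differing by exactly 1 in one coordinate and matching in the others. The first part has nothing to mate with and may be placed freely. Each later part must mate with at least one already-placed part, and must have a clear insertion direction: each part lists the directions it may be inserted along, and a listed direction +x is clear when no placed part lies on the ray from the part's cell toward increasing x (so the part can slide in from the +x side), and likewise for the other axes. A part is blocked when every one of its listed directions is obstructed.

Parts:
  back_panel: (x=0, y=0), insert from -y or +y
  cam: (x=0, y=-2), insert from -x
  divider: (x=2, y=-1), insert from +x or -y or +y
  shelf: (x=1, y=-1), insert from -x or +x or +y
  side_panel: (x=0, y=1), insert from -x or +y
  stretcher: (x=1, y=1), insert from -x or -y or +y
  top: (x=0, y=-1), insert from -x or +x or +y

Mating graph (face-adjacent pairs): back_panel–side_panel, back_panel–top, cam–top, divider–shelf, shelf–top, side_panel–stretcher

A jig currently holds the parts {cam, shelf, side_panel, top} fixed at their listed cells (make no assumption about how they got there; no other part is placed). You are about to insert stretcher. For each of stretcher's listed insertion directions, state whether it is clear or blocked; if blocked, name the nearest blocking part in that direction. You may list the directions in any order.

-x: nearest on ray is side_panel@(0, 1) ⇒ blocked
-y: nearest on ray is shelf@(1, -1) ⇒ blocked
+y: ray from stretcher(1, 1) has no placed part ⇒ clear

+y: clear; -x: blocked by side_panel; -y: blocked by shelf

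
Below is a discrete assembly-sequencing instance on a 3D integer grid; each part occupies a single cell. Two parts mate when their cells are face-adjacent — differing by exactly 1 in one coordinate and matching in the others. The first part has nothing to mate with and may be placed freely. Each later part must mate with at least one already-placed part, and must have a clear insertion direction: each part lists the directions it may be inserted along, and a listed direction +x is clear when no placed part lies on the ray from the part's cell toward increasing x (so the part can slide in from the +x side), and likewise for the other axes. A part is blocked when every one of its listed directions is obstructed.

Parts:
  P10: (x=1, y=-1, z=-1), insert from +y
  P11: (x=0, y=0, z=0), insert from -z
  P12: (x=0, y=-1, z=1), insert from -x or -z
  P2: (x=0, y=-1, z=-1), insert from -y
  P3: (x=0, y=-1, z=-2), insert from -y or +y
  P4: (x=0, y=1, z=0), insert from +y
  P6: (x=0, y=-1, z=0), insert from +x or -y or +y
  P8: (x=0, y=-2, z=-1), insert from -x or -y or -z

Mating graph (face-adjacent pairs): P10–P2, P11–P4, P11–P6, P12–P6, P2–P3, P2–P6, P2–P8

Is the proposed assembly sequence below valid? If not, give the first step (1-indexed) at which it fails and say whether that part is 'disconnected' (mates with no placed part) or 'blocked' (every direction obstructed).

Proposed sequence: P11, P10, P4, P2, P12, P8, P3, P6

1. P11@(0, 0, 0) [-z clear] — {P11}
2. P10@(1, -1, -1) — no placed neighbour ⇒ disconnected

Invalid at step 2 (disconnected)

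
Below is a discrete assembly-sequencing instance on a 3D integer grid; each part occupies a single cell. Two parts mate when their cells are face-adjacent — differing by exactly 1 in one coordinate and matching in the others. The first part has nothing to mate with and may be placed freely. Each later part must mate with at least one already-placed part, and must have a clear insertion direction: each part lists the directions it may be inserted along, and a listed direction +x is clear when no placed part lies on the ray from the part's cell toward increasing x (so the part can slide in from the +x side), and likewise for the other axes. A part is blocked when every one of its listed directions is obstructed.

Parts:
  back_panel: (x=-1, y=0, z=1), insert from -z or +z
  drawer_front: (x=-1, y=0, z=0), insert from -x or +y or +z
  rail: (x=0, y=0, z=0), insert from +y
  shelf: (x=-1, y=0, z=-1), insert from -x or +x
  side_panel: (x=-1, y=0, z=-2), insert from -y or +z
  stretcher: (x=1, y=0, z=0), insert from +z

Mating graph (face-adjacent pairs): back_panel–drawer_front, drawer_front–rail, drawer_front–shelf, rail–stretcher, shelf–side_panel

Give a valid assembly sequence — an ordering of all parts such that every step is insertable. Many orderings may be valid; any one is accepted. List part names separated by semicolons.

1. side_panel@(-1, 0, -2) [-y clear] — {side_panel}
2. shelf@(-1, 0, -1) [-x clear] — {shelf, side_panel}
3. drawer_front@(-1, 0, 0) [-x clear] — {drawer_front, shelf, side_panel}
4. back_panel@(-1, 0, 1) [+z clear] — {back_panel, drawer_front, shelf, side_panel}
5. rail@(0, 0, 0) [+y clear] — {back_panel, drawer_front, rail, shelf, side_panel}
6. stretcher@(1, 0, 0) [+z clear] — {back_panel, drawer_front, rail, shelf, side_panel, stretcher}

side_panel; shelf; drawer_front; back_panel; rail; stretcher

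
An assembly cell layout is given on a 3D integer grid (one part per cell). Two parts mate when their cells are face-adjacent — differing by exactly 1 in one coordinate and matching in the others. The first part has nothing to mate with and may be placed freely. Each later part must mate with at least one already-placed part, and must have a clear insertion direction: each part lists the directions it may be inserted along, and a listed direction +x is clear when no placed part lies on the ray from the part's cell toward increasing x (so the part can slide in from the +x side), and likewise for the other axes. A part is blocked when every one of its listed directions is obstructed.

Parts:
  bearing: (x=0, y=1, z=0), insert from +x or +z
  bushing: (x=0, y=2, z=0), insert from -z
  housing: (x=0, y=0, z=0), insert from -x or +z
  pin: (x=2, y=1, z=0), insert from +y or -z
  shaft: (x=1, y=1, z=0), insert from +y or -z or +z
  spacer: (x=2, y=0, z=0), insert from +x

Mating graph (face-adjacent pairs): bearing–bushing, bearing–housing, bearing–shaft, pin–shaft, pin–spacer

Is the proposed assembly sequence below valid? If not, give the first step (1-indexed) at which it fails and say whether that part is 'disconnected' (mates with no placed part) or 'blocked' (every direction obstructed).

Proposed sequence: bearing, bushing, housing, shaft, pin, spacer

1. bearing@(0, 1, 0) [+x clear] — {bearing}
2. bushing@(0, 2, 0) [-z clear] — {bearing, bushing}
3. housing@(0, 0, 0) [-x clear] — {bearing, bushing, housing}
4. shaft@(1, 1, 0) [+y clear] — {bearing, bushing, housing, shaft}
5. pin@(2, 1, 0) [+y clear] — {bearing, bushing, housing, pin, shaft}
6. spacer@(2, 0, 0) [+x clear] — {bearing, bushing, housing, pin, shaft, spacer}

Valid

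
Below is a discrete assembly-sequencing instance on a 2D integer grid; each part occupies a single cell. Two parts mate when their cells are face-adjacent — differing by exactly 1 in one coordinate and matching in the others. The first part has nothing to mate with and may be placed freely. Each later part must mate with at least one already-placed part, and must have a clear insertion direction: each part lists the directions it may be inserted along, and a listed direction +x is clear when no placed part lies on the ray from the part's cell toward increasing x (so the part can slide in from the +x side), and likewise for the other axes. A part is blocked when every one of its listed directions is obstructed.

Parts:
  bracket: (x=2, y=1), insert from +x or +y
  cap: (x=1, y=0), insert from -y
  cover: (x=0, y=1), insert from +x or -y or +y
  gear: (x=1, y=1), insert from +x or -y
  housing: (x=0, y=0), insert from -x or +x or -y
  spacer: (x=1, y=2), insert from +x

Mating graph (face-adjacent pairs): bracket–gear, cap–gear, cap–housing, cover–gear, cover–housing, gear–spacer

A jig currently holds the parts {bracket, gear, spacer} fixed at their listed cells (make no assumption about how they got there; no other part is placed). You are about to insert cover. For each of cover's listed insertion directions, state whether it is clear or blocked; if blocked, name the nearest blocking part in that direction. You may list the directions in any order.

+x: nearest on ray is gear@(1, 1) ⇒ blocked
-y: ray from cover(0, 1) has no placed part ⇒ clear
+y: ray from cover(0, 1) has no placed part ⇒ clear

+x: blocked by gear; +y: clear; -y: clear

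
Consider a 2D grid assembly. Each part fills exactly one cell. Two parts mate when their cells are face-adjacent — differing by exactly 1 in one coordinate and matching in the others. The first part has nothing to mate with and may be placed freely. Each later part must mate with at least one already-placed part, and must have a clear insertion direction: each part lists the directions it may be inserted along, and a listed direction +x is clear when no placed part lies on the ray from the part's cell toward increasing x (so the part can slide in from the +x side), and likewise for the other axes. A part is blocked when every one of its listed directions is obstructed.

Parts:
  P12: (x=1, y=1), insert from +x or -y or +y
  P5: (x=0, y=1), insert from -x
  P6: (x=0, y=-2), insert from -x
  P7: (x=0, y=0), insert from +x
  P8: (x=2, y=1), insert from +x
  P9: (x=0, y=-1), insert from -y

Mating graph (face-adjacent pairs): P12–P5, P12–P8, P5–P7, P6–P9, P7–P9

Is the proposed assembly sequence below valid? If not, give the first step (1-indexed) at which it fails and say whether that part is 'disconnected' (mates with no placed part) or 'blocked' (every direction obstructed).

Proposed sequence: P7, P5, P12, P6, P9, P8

1. P7@(0, 0) [+x clear] — {P7}
2. P5@(0, 1) [-x clear] — {P5, P7}
3. P12@(1, 1) [+x clear] — {P12, P5, P7}
4. P6@(0, -2) — no placed neighbour ⇒ disconnected

Invalid at step 4 (disconnected)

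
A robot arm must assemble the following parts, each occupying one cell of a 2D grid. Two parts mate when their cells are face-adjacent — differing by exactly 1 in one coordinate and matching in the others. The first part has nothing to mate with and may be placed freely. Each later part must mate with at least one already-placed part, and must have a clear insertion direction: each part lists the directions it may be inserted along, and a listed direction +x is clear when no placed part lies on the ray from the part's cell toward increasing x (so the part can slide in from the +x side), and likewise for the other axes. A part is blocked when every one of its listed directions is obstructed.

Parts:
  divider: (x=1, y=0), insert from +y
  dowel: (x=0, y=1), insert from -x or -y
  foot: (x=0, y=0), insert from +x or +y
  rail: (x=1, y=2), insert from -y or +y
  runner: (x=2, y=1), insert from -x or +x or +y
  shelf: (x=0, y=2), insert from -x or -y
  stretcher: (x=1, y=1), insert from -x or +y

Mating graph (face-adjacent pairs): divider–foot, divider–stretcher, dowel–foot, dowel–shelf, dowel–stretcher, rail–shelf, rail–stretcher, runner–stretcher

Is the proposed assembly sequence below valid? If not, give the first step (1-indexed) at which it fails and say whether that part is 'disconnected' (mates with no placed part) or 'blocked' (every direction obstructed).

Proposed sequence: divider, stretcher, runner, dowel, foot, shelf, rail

1. divider@(1, 0) [+y clear] — {divider}
2. stretcher@(1, 1) [-x clear] — {divider, stretcher}
3. runner@(2, 1) [+x clear] — {divider, runner, stretcher}
4. dowel@(0, 1) [-x clear] — {divider, dowel, runner, stretcher}
5. foot@(0, 0) — +x/+y all obstructed ⇒ blocked

Invalid at step 5 (blocked)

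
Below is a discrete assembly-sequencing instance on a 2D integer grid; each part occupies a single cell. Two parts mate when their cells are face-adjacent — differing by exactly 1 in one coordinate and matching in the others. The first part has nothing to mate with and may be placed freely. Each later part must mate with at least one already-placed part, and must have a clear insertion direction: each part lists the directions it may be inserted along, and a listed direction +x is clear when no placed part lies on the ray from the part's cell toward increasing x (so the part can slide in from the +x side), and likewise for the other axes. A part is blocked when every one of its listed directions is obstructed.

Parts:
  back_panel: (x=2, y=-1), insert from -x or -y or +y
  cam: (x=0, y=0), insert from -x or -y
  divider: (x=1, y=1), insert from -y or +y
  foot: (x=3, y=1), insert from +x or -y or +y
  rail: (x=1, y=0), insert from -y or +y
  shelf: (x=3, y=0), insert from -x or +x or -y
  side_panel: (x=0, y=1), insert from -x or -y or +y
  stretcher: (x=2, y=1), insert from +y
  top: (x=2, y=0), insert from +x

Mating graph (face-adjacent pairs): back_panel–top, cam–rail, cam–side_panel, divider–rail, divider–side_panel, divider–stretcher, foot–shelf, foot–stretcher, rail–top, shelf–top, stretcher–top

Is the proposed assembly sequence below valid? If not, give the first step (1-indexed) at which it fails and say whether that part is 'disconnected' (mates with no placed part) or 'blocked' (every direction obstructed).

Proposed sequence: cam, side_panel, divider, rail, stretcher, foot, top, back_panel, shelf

1. cam@(0, 0) [-x clear] — {cam}
2. side_panel@(0, 1) [-x clear] — {cam, side_panel}
3. divider@(1, 1) [-y clear] — {cam, divider, side_panel}
4. rail@(1, 0) [-y clear] — {cam, divider, rail, side_panel}
5. stretcher@(2, 1) [+y clear] — {cam, divider, rail, side_panel, stretcher}
6. foot@(3, 1) [+x clear] — {cam, divider, foot, rail, side_panel, stretcher}
7. top@(2, 0) [+x clear] — {cam, divider, foot, rail, side_panel, stretcher, top}
8. back_panel@(2, -1) [-x clear] — {back_panel, cam, divider, foot, rail, side_panel, stretcher, top}
9. shelf@(3, 0) [+x clear] — {back_panel, cam, divider, foot, rail, shelf, side_panel, stretcher, top}

Valid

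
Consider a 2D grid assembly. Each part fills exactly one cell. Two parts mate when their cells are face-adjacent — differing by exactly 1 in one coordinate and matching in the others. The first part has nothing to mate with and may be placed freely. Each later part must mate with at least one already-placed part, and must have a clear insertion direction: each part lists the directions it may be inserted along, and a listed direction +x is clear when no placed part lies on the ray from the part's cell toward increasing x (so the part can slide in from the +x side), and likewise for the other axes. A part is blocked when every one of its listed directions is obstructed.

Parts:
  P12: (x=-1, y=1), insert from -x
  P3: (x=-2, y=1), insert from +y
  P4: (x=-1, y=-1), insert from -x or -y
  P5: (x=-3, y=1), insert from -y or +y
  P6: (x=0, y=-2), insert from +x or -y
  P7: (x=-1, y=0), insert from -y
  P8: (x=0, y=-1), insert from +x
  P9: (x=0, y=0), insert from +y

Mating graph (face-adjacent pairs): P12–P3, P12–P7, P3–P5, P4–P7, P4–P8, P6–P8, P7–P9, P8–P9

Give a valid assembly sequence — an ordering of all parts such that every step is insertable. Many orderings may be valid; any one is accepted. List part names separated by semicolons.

1. P7@(-1, 0) [-y clear] — {P7}
2. P9@(0, 0) [+y clear] — {P7, P9}
3. P12@(-1, 1) [-x clear] — {P12, P7, P9}
4. P8@(0, -1) [+x clear] — {P12, P7, P8, P9}
5. P6@(0, -2) [+x clear] — {P12, P6, P7, P8, P9}
6. P3@(-2, 1) [+y clear] — {P12, P3, P6, P7, P8, P9}
7. P5@(-3, 1) [-y clear] — {P12, P3, P5, P6, P7, P8, P9}
8. P4@(-1, -1) [-x clear] — {P12, P3, P4, P5, P6, P7, P8, P9}

P7; P9; P12; P8; P6; P3; P5; P4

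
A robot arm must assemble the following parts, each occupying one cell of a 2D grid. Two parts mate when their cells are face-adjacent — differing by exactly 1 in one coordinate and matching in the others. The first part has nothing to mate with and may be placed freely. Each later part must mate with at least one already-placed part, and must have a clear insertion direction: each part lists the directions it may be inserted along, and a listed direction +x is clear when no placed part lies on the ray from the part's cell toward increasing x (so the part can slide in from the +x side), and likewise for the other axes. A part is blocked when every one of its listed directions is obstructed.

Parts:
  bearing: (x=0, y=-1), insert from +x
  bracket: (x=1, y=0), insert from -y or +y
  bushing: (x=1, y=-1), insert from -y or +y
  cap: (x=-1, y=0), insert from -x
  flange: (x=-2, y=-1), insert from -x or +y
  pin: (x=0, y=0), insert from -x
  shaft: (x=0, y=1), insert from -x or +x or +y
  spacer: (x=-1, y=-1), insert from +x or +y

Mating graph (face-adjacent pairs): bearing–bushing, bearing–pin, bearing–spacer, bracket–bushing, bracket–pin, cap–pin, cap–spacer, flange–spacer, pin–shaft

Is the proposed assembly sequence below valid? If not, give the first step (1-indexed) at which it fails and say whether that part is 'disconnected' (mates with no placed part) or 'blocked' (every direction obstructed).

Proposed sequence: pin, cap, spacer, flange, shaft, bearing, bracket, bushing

1. pin@(0, 0) [-x clear] — {pin}
2. cap@(-1, 0) [-x clear] — {cap, pin}
3. spacer@(-1, -1) [+x clear] — {cap, pin, spacer}
4. flange@(-2, -1) [-x clear] — {cap, flange, pin, spacer}
5. shaft@(0, 1) [-x clear] — {cap, flange, pin, shaft, spacer}
6. bearing@(0, -1) [+x clear] — {bearing, cap, flange, pin, shaft, spacer}
7. bracket@(1, 0) [-y clear] — {bearing, bracket, cap, flange, pin, shaft, spacer}
8. bushing@(1, -1) [-y clear] — {bearing, bracket, bushing, cap, flange, pin, shaft, spacer}

Valid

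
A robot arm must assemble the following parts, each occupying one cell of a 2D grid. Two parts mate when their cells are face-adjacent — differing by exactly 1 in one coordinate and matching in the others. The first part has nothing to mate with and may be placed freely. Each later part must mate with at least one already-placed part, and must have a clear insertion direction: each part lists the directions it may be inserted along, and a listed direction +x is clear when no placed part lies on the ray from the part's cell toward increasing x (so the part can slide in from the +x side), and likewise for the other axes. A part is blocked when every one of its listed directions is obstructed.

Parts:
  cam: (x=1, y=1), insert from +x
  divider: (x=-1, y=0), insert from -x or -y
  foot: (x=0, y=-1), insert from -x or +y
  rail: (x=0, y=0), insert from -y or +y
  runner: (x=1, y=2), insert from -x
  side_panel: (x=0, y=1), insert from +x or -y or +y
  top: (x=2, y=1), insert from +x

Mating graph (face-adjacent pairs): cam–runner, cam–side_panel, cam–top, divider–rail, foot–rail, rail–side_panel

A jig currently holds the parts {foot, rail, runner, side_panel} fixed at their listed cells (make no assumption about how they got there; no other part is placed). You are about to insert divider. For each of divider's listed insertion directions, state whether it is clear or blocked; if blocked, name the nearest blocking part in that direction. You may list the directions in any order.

-x: clear; -y: clear

-x: ray from divider(-1, 0) has no placed part ⇒ clear
-y: ray from divider(-1, 0) has no placed part ⇒ clear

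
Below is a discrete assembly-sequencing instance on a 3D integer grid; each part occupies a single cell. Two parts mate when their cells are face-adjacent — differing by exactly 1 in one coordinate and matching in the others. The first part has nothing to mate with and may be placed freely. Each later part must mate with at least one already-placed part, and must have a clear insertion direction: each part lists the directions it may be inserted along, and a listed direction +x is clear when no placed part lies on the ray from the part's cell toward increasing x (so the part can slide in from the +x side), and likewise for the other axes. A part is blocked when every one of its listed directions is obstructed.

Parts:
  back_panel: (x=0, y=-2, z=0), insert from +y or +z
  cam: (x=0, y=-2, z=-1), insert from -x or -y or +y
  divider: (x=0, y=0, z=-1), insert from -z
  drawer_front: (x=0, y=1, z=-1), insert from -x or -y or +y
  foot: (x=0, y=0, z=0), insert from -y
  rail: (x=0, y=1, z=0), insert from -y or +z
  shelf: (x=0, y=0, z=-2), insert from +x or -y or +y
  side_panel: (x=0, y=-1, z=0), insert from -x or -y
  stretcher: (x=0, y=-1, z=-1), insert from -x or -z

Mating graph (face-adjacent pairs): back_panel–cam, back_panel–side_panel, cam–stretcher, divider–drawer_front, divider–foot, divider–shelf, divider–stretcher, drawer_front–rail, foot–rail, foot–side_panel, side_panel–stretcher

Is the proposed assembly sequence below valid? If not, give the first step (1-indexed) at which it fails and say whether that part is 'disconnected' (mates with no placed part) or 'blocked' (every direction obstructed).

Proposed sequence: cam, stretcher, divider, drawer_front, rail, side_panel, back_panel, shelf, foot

1. cam@(0, -2, -1) [-x clear] — {cam}
2. stretcher@(0, -1, -1) [-x clear] — {cam, stretcher}
3. divider@(0, 0, -1) [-z clear] — {cam, divider, stretcher}
4. drawer_front@(0, 1, -1) [-x clear] — {cam, divider, drawer_front, stretcher}
5. rail@(0, 1, 0) [-y clear] — {cam, divider, drawer_front, rail, stretcher}
6. side_panel@(0, -1, 0) [-x clear] — {cam, divider, drawer_front, rail, side_panel, stretcher}
7. back_panel@(0, -2, 0) [+z clear] — {back_panel, cam, divider, drawer_front, rail, side_panel, stretcher}
8. shelf@(0, 0, -2) [+x clear] — {back_panel, cam, divider, drawer_front, rail, shelf, side_panel, stretcher}
9. foot@(0, 0, 0) — -y all obstructed ⇒ blocked

Invalid at step 9 (blocked)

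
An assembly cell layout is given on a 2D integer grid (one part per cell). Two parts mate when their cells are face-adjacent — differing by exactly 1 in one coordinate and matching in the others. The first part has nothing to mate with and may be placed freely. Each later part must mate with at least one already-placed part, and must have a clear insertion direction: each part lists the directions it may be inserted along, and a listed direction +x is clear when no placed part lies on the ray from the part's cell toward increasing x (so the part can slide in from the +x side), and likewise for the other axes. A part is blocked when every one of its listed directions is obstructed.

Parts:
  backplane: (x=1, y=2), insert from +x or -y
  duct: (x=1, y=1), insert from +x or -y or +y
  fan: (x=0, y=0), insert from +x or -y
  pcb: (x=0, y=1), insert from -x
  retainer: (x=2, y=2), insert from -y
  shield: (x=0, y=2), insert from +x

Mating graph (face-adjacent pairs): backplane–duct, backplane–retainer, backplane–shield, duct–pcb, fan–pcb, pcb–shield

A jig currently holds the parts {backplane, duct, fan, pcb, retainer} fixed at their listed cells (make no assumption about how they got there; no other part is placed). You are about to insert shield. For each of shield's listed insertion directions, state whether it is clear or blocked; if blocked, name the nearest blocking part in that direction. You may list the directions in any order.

+x: nearest on ray is backplane@(1, 2) ⇒ blocked

+x: blocked by backplane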